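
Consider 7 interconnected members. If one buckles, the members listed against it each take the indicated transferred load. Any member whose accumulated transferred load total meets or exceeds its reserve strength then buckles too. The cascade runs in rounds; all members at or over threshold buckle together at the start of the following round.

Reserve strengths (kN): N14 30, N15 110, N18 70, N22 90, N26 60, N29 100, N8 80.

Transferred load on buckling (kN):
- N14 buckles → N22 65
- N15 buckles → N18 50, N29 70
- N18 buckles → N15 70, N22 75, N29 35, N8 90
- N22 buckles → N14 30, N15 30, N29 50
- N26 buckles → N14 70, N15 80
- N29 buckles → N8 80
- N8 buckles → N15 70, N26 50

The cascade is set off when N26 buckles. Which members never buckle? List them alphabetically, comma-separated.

Round 1 — N26 buckles (initial).
  N14: +70 → 70 ≥ 30
  N15: +80 → 80 < 110
Round 2 — N14 buckles.
  N22: +65 → 65 < 90
No further bucklings.

N15, N18, N22, N29, N8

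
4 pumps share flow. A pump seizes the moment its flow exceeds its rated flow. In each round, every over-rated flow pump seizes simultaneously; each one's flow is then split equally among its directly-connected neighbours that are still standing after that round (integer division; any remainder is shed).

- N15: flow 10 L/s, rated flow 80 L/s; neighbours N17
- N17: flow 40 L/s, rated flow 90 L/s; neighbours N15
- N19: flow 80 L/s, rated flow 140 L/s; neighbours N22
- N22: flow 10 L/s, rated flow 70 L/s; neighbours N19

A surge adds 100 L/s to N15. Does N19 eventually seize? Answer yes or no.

Round 1 — N15 at 110 > 80. N15 seizes.
  N15 sheds 110 L/s to N17: 110 each.
    N17: 40+110 = 150 > 90
Round 2 — N17 seizes.
  N17 sheds 150 L/s: no online neighbours, lost.
No further seizures.

no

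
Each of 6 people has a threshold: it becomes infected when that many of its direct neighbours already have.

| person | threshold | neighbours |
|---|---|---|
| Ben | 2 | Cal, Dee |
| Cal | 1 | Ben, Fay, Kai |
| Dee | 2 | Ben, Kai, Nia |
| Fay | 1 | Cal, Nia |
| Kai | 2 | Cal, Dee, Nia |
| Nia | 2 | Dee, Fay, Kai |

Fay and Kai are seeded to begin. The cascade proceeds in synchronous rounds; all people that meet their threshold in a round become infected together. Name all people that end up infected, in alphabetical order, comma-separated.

Ben, Cal, Dee, Fay, Kai, Nia

Round 1 — Fay, Kai become infected (initial).
Round 2 — checking thresholds:
  Cal: 2 of 3 neighbours ≥ 1, becomes infected.
  Dee: 1 of 3 neighbours < 2, holds.
  Nia: 2 of 3 neighbours ≥ 2, becomes infected.
Round 3 — checking thresholds:
  Ben: 1 of 2 neighbours < 2, holds.
  Dee: 2 of 3 neighbours ≥ 2, becomes infected.
Round 4 — checking thresholds:
  Ben: 2 of 2 neighbours ≥ 2, becomes infected.
Round 5 — no new infections; cascade stops.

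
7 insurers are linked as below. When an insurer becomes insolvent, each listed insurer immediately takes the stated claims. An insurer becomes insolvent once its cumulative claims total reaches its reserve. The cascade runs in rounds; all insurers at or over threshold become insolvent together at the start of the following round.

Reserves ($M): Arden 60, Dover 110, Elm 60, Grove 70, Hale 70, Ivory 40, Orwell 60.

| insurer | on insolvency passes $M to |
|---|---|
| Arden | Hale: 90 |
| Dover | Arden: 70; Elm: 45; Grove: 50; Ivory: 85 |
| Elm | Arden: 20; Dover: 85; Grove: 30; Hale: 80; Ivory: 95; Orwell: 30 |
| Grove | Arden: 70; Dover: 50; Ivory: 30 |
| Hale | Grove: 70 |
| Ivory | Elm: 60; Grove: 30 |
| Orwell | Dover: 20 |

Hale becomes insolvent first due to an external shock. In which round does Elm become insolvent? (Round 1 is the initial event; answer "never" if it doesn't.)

never

Round 1 — Hale becomes insolvent (initial).
  Grove: +70 → 70 ≥ 70
Round 2 — Grove becomes insolvent.
  Arden: +70 → 70 ≥ 60
  Dover: +50 → 50 < 110
  Ivory: +30 → 30 < 40
Round 3 — Arden becomes insolvent.
No further insolvencies.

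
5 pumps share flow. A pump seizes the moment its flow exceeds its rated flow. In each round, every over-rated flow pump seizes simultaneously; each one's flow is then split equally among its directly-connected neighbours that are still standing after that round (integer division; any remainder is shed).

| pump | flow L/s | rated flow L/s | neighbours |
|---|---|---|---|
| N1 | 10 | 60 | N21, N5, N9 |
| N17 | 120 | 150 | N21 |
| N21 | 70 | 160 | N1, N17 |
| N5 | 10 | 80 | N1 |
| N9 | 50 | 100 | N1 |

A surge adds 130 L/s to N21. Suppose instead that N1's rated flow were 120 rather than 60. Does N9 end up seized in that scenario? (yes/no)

With N1's rated flow at 120:
Round 1 — N21 at 200 > 160. N21 seizes.
  N21 sheds 200 L/s to N1, N17: 100 each.
    N1: 10+100 = 110 ≤ 120
    N17: 120+100 = 220 > 150
Round 2 — N17 seizes.
  N17 sheds 220 L/s: no online neighbours, lost.
No further seizures.

no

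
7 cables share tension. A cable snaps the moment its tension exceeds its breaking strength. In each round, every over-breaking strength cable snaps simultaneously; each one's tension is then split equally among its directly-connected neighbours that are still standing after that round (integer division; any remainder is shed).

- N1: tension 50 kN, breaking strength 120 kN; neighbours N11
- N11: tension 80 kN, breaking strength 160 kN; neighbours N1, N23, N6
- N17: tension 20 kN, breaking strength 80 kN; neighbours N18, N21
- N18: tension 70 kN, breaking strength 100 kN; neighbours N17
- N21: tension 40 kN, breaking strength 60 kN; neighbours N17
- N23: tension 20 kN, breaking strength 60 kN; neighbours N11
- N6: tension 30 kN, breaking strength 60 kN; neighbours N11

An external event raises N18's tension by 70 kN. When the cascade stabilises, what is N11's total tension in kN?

80

Round 1 — N18 at 140 > 100. N18 snaps.
  N18 sheds 140 kN to N17: 140 each.
    N17: 20+140 = 160 > 80
Round 2 — N17 snaps.
  N17 sheds 160 kN to N21: 160 each.
    N21: 40+160 = 200 > 60
Round 3 — N21 snaps.
  N21 sheds 200 kN: no online neighbours, lost.
No further breaks.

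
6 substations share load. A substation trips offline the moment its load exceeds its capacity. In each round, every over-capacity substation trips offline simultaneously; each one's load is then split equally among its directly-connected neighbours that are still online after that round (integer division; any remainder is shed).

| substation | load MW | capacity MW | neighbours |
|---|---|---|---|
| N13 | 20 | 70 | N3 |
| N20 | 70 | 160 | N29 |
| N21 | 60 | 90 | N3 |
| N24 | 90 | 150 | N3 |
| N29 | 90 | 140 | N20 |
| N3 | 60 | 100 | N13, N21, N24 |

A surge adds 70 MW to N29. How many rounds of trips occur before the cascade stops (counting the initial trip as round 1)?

2

Round 1 — N29 at 160 > 140. N29 trips offline.
  N29 sheds 160 MW to N20: 160 each.
    N20: 70+160 = 230 > 160
Round 2 — N20 trips offline.
  N20 sheds 230 MW: no online neighbours, lost.
No further trips.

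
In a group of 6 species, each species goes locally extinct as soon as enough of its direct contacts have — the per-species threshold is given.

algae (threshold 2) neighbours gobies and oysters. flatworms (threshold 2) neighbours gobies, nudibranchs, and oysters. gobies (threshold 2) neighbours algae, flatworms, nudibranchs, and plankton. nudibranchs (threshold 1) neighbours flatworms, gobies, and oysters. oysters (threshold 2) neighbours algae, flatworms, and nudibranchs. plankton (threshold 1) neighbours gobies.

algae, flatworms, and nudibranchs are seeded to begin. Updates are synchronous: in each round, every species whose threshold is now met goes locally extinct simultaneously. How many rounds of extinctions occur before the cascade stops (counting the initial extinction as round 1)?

Round 1 — algae, flatworms, nudibranchs go locally extinct (initial).
Round 2 — checking thresholds:
  gobies: 3 of 4 neighbours ≥ 2, goes locally extinct.
  oysters: 3 of 3 neighbours ≥ 2, goes locally extinct.
Round 3 — checking thresholds:
  plankton: 1 of 1 neighbours ≥ 1, goes locally extinct.
Round 4 — no new extinctions; cascade stops.

3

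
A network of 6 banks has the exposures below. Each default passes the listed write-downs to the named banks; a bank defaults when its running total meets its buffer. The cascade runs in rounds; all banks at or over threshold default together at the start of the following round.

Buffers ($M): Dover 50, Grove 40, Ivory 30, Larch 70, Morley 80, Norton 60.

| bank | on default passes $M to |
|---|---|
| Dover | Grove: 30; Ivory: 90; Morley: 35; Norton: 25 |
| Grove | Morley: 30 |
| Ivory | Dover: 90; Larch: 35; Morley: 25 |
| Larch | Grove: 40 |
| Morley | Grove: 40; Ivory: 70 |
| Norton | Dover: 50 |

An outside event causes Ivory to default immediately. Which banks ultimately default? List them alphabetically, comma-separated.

Dover, Ivory

Round 1 — Ivory defaults (initial).
  Dover: +90 → 90 ≥ 50
  Larch: +35 → 35 < 70
  Morley: +25 → 25 < 80
Round 2 — Dover defaults.
  Grove: +30 → 30 < 40
  Morley: +35 → 60 < 80
  Norton: +25 → 25 < 60
No further defaults.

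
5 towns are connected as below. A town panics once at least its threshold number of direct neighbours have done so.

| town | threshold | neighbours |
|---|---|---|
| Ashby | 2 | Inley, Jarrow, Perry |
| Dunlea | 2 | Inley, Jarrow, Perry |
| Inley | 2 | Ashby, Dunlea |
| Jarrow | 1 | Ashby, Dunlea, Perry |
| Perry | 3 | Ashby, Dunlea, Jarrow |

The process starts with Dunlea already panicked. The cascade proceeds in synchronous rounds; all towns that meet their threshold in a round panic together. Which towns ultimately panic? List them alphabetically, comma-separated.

Round 1 — Dunlea panics (initial).
Round 2 — checking thresholds:
  Inley: 1 of 2 neighbours < 2, not yet.
  Jarrow: 1 of 3 neighbours ≥ 1, panics.
  Perry: 1 of 3 neighbours < 3, not yet.
Round 3 — no new panics; cascade stops.

Dunlea, Jarrow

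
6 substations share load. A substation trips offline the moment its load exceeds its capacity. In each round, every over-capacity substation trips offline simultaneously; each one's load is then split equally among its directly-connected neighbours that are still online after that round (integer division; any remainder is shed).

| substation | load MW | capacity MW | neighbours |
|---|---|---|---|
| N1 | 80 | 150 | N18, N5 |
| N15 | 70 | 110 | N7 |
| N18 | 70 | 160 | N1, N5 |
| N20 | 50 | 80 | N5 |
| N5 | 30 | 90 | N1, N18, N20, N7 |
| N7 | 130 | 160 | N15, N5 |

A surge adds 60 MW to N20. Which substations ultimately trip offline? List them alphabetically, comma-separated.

Round 1 — N20 at 110 > 80. N20 trips offline.
  N20 sheds 110 MW to N5: 110 each.
    N5: 30+110 = 140 > 90
Round 2 — N5 trips offline.
  N5 sheds 140 MW to N1, N18, N7: 46 each (2 lost).
    N1: 80+46 = 126 ≤ 150
    N18: 70+46 = 116 ≤ 160
    N7: 130+46 = 176 > 160
Round 3 — N7 trips offline.
  N7 sheds 176 MW to N15: 176 each.
    N15: 70+176 = 246 > 110
Round 4 — N15 trips offline.
  N15 sheds 246 MW: no online neighbours, lost.
No further trips.

N15, N20, N5, N7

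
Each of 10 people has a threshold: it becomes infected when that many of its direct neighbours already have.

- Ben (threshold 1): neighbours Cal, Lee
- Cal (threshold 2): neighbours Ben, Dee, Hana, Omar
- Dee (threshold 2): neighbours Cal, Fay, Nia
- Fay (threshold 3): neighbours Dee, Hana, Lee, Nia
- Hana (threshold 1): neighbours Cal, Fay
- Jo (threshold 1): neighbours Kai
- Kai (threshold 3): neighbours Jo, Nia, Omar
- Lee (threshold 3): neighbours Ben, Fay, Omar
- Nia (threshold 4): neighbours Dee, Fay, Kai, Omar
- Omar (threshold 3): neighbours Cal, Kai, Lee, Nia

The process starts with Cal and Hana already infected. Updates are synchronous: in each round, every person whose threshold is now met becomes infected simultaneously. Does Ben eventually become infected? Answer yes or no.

yes

Round 1 — Cal, Hana become infected (initial).
Round 2 — checking thresholds:
  Ben: 1 of 2 neighbours ≥ 1, becomes infected.
  Dee: 1 of 3 neighbours < 2, not yet.
  Fay: 1 of 4 neighbours < 3, not yet.
  Omar: 1 of 4 neighbours < 3, not yet.
Round 3 — no new infections; cascade stops.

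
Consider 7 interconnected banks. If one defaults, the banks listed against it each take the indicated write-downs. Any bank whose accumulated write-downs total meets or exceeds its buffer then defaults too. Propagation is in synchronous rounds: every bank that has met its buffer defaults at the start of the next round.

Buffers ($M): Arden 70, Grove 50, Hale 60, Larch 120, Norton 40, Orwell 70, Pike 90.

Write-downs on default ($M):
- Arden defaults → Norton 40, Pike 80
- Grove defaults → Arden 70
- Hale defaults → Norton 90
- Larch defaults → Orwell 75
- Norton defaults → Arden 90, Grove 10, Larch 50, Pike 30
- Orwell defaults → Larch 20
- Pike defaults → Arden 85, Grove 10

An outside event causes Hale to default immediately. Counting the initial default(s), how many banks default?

4

Round 1 — Hale defaults (initial).
  Norton: +90 → 90 ≥ 40
Round 2 — Norton defaults.
  Arden: +90 → 90 ≥ 70
  Grove: +10 → 10 < 50
  Larch: +50 → 50 < 120
  Pike: +30 → 30 < 90
Round 3 — Arden defaults.
  Pike: +80 → 110 ≥ 90
Round 4 — Pike defaults.
  Grove: +10 → 20 < 50
No further defaults.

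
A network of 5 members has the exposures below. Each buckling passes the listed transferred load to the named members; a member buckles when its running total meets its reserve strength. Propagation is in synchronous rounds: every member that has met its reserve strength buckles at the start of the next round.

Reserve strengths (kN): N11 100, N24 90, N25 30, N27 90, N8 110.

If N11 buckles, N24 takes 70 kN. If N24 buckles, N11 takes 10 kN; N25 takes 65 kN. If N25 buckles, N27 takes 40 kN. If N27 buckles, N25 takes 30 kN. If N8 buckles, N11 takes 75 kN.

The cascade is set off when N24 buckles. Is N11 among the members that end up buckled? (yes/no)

no

Round 1 — N24 buckles (initial).
  N11: +10 → 10 < 100
  N25: +65 → 65 ≥ 30
Round 2 — N25 buckles.
  N27: +40 → 40 < 90
No further bucklings.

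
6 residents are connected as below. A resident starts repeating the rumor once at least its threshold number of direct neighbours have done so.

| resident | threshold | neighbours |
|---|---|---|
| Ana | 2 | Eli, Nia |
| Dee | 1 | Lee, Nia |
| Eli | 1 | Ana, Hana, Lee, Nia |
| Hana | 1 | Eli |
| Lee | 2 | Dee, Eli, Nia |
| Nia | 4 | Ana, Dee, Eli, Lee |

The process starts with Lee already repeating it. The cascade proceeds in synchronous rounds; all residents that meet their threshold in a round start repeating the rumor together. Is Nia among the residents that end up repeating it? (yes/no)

Round 1 — Lee starts repeating the rumor (initial).
Round 2 — checking thresholds:
  Dee: 1 of 2 neighbours ≥ 1, starts repeating the rumor.
  Eli: 1 of 4 neighbours ≥ 1, starts repeating the rumor.
  Nia: 1 of 4 neighbours < 4, not yet.
Round 3 — checking thresholds:
  Ana: 1 of 2 neighbours < 2, not yet.
  Hana: 1 of 1 neighbours ≥ 1, starts repeating the rumor.
  Nia: 3 of 4 neighbours < 4, not yet.
Round 4 — no new spreads; cascade stops.

no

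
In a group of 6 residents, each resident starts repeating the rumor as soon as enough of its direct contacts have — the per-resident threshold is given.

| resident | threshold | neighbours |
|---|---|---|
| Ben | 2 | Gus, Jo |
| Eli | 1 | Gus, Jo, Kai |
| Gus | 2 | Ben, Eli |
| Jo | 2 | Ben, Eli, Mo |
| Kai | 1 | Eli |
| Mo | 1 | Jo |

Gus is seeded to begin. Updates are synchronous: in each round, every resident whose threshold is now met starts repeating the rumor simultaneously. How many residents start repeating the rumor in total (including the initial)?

3

Round 1 — Gus starts repeating the rumor (initial).
Round 2 — checking thresholds:
  Ben: 1 of 2 neighbours < 2, not yet.
  Eli: 1 of 3 neighbours ≥ 1, starts repeating the rumor.
Round 3 — checking thresholds:
  Ben: 1 of 2 neighbours < 2, not yet.
  Jo: 1 of 3 neighbours < 2, not yet.
  Kai: 1 of 1 neighbours ≥ 1, starts repeating the rumor.
Round 4 — no new spreads; cascade stops.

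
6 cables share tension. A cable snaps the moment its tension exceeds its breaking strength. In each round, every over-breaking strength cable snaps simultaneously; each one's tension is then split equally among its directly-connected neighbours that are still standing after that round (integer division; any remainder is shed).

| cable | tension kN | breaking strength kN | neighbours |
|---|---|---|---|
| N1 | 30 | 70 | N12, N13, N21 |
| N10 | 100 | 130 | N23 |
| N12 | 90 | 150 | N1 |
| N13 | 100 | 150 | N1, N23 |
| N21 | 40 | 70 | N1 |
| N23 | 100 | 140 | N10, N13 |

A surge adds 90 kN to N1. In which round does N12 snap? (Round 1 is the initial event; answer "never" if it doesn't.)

never

Round 1 — N1 at 120 > 70. N1 snaps.
  N1 sheds 120 kN to N12, N13, N21: 40 each.
    N12: 90+40 = 130 ≤ 150
    N13: 100+40 = 140 ≤ 150
    N21: 40+40 = 80 > 70
Round 2 — N21 snaps.
  N21 sheds 80 kN: no online neighbours, lost.
No further breaks.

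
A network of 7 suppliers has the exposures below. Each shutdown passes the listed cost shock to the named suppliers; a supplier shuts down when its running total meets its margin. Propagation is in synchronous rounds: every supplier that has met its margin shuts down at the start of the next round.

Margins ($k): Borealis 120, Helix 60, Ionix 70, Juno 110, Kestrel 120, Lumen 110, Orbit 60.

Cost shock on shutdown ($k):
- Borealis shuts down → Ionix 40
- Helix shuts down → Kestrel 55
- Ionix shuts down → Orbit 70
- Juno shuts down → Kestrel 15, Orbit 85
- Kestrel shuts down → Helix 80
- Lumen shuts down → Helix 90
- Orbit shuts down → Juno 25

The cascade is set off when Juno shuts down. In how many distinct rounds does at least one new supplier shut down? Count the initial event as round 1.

2

Round 1 — Juno shuts down (initial).
  Kestrel: +15 → 15 < 120
  Orbit: +85 → 85 ≥ 60
Round 2 — Orbit shuts down.
No further shutdowns.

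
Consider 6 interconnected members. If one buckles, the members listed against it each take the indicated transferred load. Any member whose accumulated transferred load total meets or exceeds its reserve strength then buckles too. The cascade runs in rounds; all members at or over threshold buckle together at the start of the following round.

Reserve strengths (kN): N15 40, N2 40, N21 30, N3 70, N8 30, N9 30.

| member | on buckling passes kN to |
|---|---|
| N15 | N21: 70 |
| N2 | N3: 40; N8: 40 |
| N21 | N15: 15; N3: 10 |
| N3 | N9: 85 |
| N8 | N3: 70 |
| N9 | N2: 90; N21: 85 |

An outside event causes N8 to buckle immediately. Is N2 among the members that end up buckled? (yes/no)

Round 1 — N8 buckles (initial).
  N3: +70 → 70 ≥ 70
Round 2 — N3 buckles.
  N9: +85 → 85 ≥ 30
Round 3 — N9 buckles.
  N2: +90 → 90 ≥ 40
  N21: +85 → 85 ≥ 30
Round 4 — N2, N21 buckle.
  N15: +15 → 15 < 40
No further bucklings.

yes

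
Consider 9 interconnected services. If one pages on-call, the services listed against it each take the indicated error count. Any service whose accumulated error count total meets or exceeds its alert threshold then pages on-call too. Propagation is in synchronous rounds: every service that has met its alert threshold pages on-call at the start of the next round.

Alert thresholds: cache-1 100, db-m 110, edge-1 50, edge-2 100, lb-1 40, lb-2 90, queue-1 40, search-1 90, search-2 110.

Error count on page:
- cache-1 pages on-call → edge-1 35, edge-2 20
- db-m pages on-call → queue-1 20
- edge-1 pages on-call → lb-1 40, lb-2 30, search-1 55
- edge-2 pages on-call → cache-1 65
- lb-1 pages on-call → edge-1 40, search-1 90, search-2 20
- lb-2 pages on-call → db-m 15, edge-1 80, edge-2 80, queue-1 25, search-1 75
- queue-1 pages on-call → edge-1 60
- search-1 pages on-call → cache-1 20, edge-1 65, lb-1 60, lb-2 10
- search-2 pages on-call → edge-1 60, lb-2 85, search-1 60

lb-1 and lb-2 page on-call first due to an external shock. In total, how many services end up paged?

Round 1 — lb-1, lb-2 page on-call (initial).
  db-m: +15 → 15 < 110
  edge-1: +40+80 → 120 ≥ 50
  edge-2: +80 → 80 < 100
  queue-1: +25 → 25 < 40
  search-1: +90+75 → 165 ≥ 90
  search-2: +20 → 20 < 110
Round 2 — edge-1, search-1 page on-call.
  cache-1: +20 → 20 < 100
No further pages.

4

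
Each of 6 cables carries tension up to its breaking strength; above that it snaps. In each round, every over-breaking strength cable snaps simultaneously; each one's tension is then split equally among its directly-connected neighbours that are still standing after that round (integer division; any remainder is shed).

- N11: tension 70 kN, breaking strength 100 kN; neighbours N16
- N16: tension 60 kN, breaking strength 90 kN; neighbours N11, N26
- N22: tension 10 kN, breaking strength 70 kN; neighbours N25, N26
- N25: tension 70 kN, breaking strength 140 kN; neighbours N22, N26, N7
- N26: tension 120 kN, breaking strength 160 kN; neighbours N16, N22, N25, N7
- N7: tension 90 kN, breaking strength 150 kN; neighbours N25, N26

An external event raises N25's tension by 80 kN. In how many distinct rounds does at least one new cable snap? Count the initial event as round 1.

Round 1 — N25 at 150 > 140. N25 snaps.
  N25 sheds 150 kN to N22, N26, N7: 50 each.
    N22: 10+50 = 60 ≤ 70
    N26: 120+50 = 170 > 160
    N7: 90+50 = 140 ≤ 150
Round 2 — N26 snaps.
  N26 sheds 170 kN to N16, N22, N7: 56 each (2 lost).
    N16: 60+56 = 116 > 90
    N22: 60+56 = 116 > 70
    N7: 140+56 = 196 > 150
Round 3 — N16, N22, N7 snap.
  N16 sheds 116 kN to N11: 116 each.
    N11: 70+116 = 186 > 100
  N22 sheds 116 kN: no online neighbours, lost.
  N7 sheds 196 kN: no online neighbours, lost.
Round 4 — N11 snaps.
  N11 sheds 186 kN: no online neighbours, lost.
No further breaks.

4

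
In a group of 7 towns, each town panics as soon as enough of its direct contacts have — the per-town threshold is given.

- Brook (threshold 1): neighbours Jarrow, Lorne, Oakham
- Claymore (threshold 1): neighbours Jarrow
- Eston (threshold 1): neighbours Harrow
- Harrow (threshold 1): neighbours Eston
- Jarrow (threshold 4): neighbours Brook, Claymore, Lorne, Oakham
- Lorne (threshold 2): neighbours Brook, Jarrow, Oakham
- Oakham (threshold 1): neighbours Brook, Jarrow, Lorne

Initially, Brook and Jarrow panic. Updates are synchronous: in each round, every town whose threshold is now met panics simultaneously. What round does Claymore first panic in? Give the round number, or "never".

2

Round 1 — Brook, Jarrow panic (initial).
Round 2 — checking thresholds:
  Claymore: 1 of 1 neighbours ≥ 1, panics.
  Lorne: 2 of 3 neighbours ≥ 2, panics.
  Oakham: 2 of 3 neighbours ≥ 1, panics.
Round 3 — no new panics; cascade stops.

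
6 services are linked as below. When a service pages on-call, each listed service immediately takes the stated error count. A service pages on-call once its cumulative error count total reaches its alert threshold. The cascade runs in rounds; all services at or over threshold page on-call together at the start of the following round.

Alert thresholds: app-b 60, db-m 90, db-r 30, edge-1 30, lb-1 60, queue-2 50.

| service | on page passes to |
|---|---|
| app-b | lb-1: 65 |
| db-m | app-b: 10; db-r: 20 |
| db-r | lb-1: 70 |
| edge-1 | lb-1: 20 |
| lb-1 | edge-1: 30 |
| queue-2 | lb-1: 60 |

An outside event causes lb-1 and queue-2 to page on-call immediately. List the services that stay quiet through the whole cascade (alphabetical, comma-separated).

app-b, db-m, db-r

Round 1 — lb-1, queue-2 page on-call (initial).
  edge-1: +30 → 30 ≥ 30
Round 2 — edge-1 pages on-call.
No further pages.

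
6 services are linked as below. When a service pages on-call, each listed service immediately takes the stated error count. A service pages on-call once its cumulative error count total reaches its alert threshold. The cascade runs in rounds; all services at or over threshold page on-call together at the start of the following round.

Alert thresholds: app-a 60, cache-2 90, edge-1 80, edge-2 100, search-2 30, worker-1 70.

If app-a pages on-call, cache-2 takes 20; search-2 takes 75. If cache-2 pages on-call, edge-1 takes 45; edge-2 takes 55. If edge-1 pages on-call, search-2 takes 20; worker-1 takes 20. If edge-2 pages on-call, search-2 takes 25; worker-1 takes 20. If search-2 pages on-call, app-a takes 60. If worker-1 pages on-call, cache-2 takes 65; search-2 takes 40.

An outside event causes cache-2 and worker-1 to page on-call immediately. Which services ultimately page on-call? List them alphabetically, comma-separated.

app-a, cache-2, search-2, worker-1

Round 1 — cache-2, worker-1 page on-call (initial).
  edge-1: +45 → 45 < 80
  edge-2: +55 → 55 < 100
  search-2: +40 → 40 ≥ 30
Round 2 — search-2 pages on-call.
  app-a: +60 → 60 ≥ 60
Round 3 — app-a pages on-call.
No further pages.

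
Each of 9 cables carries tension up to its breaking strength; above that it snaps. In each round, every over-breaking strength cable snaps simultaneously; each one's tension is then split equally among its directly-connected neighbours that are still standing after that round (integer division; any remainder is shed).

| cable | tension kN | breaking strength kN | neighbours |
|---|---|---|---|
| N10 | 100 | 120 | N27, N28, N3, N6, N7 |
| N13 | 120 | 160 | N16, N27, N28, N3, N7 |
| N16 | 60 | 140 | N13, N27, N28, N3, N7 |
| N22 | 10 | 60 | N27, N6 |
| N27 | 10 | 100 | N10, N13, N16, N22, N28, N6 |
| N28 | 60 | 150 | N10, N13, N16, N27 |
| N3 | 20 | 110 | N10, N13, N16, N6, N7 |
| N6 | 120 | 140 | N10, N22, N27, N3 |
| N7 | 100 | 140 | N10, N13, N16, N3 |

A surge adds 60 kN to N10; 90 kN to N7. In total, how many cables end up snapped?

9

Round 1 — N10 at 160 > 120; N7 at 190 > 140. N10, N7 snap.
  N10 sheds 160 kN to N27, N28, N3, N6: 40 each.
    N27: 10+40 = 50 ≤ 100
    N28: 60+40 = 100 ≤ 150
    N3: 20+40 = 60 ≤ 110
    N6: 120+40 = 160 > 140
  N7 sheds 190 kN to N13, N16, N3: 63 each (1 lost).
    N13: 120+63 = 183 > 160
    N16: 60+63 = 123 ≤ 140
    N3: 60+63 = 123 > 110
Round 2 — N13, N3, N6 snap.
  N13 sheds 183 kN to N16, N27, N28: 61 each.
    N16: 123+61 = 184 > 140
    N27: 50+61 = 111 > 100
    N28: 100+61 = 161 > 150
  N3 sheds 123 kN to N16: 123 each.
    N16: 184+123 = 307 > 140
  N6 sheds 160 kN to N22, N27: 80 each.
    N22: 10+80 = 90 > 60
    N27: 111+80 = 191 > 100
Round 3 — N16, N22, N27, N28 snap.
  N16 sheds 307 kN: no online neighbours, lost.
  N22 sheds 90 kN: no online neighbours, lost.
  N27 sheds 191 kN: no online neighbours, lost.
  N28 sheds 161 kN: no online neighbours, lost.
No further breaks.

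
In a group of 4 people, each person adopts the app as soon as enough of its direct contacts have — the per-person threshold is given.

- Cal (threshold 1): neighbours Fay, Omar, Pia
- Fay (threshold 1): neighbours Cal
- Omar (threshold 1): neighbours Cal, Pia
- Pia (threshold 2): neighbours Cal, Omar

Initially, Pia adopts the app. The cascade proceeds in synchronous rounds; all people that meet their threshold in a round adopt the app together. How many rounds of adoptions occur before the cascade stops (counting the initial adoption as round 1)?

3

Round 1 — Pia adopts the app (initial).
Round 2 — checking thresholds:
  Cal: 1 of 3 neighbours ≥ 1, adopts the app.
  Omar: 1 of 2 neighbours ≥ 1, adopts the app.
Round 3 — checking thresholds:
  Fay: 1 of 1 neighbours ≥ 1, adopts the app.
Round 4 — no new adoptions; cascade stops.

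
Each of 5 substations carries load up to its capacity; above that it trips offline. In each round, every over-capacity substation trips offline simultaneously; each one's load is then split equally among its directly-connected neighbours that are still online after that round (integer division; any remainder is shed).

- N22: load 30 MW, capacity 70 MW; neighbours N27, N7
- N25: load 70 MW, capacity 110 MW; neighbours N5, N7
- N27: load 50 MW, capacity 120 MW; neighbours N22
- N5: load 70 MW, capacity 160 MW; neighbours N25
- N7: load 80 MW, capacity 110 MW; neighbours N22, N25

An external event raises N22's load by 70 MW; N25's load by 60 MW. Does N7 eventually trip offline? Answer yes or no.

Round 1 — N22 at 100 > 70; N25 at 130 > 110. N22, N25 trip offline.
  N22 sheds 100 MW to N27, N7: 50 each.
    N27: 50+50 = 100 ≤ 120
    N7: 80+50 = 130 > 110
  N25 sheds 130 MW to N5, N7: 65 each.
    N5: 70+65 = 135 ≤ 160
    N7: 130+65 = 195 > 110
Round 2 — N7 trips offline.
  N7 sheds 195 MW: no online neighbours, lost.
No further trips.

yes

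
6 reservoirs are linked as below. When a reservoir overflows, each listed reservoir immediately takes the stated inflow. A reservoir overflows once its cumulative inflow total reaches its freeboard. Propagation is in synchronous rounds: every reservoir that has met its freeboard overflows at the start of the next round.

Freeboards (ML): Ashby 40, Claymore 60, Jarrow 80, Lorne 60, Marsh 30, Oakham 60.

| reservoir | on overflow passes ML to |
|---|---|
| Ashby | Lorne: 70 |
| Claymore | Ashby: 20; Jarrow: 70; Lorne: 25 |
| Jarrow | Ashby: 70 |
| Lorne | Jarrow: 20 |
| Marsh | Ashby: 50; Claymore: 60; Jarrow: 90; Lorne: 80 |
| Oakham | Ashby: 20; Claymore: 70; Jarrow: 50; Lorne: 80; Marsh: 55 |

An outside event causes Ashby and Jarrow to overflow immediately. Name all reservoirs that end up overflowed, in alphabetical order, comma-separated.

Round 1 — Ashby, Jarrow overflow (initial).
  Lorne: +70 → 70 ≥ 60
Round 2 — Lorne overflows.
No further overflows.

Ashby, Jarrow, Lorne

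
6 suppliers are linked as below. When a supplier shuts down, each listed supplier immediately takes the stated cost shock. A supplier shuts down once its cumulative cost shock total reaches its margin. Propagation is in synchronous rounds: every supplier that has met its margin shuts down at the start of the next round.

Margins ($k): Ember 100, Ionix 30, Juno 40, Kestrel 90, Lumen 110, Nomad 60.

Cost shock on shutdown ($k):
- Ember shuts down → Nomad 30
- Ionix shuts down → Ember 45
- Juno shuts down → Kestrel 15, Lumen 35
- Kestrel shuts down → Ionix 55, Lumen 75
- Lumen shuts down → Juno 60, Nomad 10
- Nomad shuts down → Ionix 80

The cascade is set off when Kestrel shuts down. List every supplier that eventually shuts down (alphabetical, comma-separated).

Round 1 — Kestrel shuts down (initial).
  Ionix: +55 → 55 ≥ 30
  Lumen: +75 → 75 < 110
Round 2 — Ionix shuts down.
  Ember: +45 → 45 < 100
No further shutdowns.

Ionix, Kestrel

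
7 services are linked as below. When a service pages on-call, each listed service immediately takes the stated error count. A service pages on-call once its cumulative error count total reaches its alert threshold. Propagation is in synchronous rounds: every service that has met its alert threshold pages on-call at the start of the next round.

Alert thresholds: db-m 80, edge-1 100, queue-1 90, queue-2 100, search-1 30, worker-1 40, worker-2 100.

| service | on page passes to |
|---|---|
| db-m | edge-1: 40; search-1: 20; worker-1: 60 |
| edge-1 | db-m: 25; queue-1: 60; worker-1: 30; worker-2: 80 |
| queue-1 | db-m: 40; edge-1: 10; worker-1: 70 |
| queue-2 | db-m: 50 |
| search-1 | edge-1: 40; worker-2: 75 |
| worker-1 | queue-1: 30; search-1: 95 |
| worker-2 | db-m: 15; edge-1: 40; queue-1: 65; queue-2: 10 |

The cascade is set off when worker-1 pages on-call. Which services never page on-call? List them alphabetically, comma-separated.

Round 1 — worker-1 pages on-call (initial).
  queue-1: +30 → 30 < 90
  search-1: +95 → 95 ≥ 30
Round 2 — search-1 pages on-call.
  edge-1: +40 → 40 < 100
  worker-2: +75 → 75 < 100
No further pages.

db-m, edge-1, queue-1, queue-2, worker-2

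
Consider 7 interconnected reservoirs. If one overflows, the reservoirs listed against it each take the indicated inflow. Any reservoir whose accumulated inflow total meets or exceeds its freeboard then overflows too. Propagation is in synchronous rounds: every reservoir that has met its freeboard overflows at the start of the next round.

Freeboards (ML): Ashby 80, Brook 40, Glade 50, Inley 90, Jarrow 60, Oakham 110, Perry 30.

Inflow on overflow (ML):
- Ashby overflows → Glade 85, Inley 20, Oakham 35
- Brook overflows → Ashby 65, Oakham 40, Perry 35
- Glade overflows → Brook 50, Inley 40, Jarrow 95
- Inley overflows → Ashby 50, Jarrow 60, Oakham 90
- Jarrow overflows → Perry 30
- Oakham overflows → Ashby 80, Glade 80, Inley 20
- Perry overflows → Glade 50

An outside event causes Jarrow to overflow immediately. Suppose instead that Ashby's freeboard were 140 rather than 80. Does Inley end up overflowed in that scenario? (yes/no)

no

With Ashby's freeboard at 140:
Round 1 — Jarrow overflows (initial).
  Perry: +30 → 30 ≥ 30
Round 2 — Perry overflows.
  Glade: +50 → 50 ≥ 50
Round 3 — Glade overflows.
  Brook: +50 → 50 ≥ 40
  Inley: +40 → 40 < 90
Round 4 — Brook overflows.
  Ashby: +65 → 65 < 140
  Oakham: +40 → 40 < 110
No further overflows.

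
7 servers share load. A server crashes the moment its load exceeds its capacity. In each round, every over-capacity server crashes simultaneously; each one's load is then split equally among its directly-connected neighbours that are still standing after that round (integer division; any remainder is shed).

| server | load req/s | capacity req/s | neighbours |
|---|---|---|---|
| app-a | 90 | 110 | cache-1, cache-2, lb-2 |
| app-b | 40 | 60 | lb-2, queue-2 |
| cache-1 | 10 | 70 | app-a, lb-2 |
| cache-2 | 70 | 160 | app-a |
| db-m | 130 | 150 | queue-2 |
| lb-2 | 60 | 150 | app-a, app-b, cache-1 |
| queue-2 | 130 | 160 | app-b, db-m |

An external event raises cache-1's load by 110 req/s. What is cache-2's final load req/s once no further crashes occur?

Round 1 — cache-1 at 120 > 70. cache-1 crashes.
  cache-1 sheds 120 req/s to app-a, lb-2: 60 each.
    app-a: 90+60 = 150 > 110
    lb-2: 60+60 = 120 ≤ 150
Round 2 — app-a crashes.
  app-a sheds 150 req/s to cache-2, lb-2: 75 each.
    cache-2: 70+75 = 145 ≤ 160
    lb-2: 120+75 = 195 > 150
Round 3 — lb-2 crashes.
  lb-2 sheds 195 req/s to app-b: 195 each.
    app-b: 40+195 = 235 > 60
Round 4 — app-b crashes.
  app-b sheds 235 req/s to queue-2: 235 each.
    queue-2: 130+235 = 365 > 160
Round 5 — queue-2 crashes.
  queue-2 sheds 365 req/s to db-m: 365 each.
    db-m: 130+365 = 495 > 150
Round 6 — db-m crashes.
  db-m sheds 495 req/s: no online neighbours, lost.
No further crashes.

145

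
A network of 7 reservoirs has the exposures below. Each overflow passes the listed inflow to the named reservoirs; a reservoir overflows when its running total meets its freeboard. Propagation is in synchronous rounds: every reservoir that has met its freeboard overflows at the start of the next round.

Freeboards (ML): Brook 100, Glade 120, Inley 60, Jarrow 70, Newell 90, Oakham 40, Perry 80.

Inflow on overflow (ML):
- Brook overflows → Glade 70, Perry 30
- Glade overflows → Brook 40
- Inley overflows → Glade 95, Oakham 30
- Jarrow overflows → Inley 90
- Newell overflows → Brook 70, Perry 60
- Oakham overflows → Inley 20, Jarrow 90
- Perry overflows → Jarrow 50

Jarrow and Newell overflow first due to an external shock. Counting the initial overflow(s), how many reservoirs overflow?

3

Round 1 — Jarrow, Newell overflow (initial).
  Brook: +70 → 70 < 100
  Inley: +90 → 90 ≥ 60
  Perry: +60 → 60 < 80
Round 2 — Inley overflows.
  Glade: +95 → 95 < 120
  Oakham: +30 → 30 < 40
No further overflows.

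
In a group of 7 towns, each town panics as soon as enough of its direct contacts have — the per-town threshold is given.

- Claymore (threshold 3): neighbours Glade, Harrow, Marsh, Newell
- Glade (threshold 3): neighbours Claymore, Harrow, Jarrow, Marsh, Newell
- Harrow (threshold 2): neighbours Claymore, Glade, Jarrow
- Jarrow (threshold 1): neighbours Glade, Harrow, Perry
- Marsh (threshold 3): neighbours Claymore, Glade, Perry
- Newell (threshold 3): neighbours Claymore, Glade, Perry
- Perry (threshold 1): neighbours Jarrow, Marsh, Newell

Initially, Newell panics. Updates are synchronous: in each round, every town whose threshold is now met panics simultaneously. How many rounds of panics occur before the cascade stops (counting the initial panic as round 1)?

Round 1 — Newell panics (initial).
Round 2 — checking thresholds:
  Claymore: 1 of 4 neighbours < 3, not yet.
  Glade: 1 of 5 neighbours < 3, not yet.
  Perry: 1 of 3 neighbours ≥ 1, panics.
Round 3 — checking thresholds:
  Claymore: 1 of 4 neighbours < 3, not yet.
  Glade: 1 of 5 neighbours < 3, not yet.
  Jarrow: 1 of 3 neighbours ≥ 1, panics.
  Marsh: 1 of 3 neighbours < 3, not yet.
Round 4 — no new panics; cascade stops.

3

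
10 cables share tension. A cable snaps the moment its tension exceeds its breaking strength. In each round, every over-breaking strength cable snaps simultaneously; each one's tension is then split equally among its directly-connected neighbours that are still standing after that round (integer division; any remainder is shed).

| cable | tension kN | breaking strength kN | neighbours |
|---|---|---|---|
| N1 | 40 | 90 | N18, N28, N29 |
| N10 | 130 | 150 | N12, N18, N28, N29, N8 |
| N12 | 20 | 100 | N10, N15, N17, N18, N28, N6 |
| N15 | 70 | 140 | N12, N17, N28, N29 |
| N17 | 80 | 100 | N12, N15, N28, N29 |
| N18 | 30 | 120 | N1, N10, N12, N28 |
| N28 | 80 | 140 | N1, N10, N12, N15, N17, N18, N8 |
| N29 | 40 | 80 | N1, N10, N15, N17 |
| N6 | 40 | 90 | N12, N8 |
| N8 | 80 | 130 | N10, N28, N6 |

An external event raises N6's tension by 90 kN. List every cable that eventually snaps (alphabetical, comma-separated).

N1, N10, N12, N15, N17, N18, N28, N29, N6, N8

Round 1 — N6 at 130 > 90. N6 snaps.
  N6 sheds 130 kN to N12, N8: 65 each.
    N12: 20+65 = 85 ≤ 100
    N8: 80+65 = 145 > 130
Round 2 — N8 snaps.
  N8 sheds 145 kN to N10, N28: 72 each (1 lost).
    N10: 130+72 = 202 > 150
    N28: 80+72 = 152 > 140
Round 3 — N10, N28 snap.
  N10 sheds 202 kN to N12, N18, N29: 67 each (1 lost).
    N12: 85+67 = 152 > 100
    N18: 30+67 = 97 ≤ 120
    N29: 40+67 = 107 > 80
  N28 sheds 152 kN to N1, N12, N15, N17, N18: 30 each (2 lost).
    N1: 40+30 = 70 ≤ 90
    N12: 152+30 = 182 > 100
    N15: 70+30 = 100 ≤ 140
    N17: 80+30 = 110 > 100
    N18: 97+30 = 127 > 120
Round 4 — N12, N17, N18, N29 snap.
  N12 sheds 182 kN to N15: 182 each.
    N15: 100+182 = 282 > 140
  N17 sheds 110 kN to N15: 110 each.
    N15: 282+110 = 392 > 140
  N18 sheds 127 kN to N1: 127 each.
    N1: 70+127 = 197 > 90
  N29 sheds 107 kN to N1, N15: 53 each (1 lost).
    N1: 197+53 = 250 > 90
    N15: 392+53 = 445 > 140
Round 5 — N1, N15 snap.
  N1 sheds 250 kN: no online neighbours, lost.
  N15 sheds 445 kN: no online neighbours, lost.
No further breaks.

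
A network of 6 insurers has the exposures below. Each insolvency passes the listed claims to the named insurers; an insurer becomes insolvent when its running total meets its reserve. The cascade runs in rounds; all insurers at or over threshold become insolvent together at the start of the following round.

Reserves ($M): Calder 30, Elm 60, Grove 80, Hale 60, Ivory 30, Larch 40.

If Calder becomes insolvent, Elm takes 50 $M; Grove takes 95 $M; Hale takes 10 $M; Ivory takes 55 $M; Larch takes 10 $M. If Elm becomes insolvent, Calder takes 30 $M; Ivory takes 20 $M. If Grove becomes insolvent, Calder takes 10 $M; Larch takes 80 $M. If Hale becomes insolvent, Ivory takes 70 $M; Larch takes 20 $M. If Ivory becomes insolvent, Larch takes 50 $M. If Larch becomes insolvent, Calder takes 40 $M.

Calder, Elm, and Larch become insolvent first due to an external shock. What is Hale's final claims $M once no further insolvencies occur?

Round 1 — Calder, Elm, Larch become insolvent (initial).
  Grove: +95 → 95 ≥ 80
  Hale: +10 → 10 < 60
  Ivory: +55+20 → 75 ≥ 30
Round 2 — Grove, Ivory become insolvent.
No further insolvencies.

10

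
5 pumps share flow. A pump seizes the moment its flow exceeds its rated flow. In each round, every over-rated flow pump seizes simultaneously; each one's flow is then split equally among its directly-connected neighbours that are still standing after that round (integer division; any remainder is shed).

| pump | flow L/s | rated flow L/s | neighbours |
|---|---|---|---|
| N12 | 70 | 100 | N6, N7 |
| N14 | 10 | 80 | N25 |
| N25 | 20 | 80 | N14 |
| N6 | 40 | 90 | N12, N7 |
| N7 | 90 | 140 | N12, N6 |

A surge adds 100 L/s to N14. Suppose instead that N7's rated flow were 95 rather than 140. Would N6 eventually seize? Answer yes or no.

no

With N7's rated flow at 95:
Round 1 — N14 at 110 > 80. N14 seizes.
  N14 sheds 110 L/s to N25: 110 each.
    N25: 20+110 = 130 > 80
Round 2 — N25 seizes.
  N25 sheds 130 L/s: no online neighbours, lost.
No further seizures.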